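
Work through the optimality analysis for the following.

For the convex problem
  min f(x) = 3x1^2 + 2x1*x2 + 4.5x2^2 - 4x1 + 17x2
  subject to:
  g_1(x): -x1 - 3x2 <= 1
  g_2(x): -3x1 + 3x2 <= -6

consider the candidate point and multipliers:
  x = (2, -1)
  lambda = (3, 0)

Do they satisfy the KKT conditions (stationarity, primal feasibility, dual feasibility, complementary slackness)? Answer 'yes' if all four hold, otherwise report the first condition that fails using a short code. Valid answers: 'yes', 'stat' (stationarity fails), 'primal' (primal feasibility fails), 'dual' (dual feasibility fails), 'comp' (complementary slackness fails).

Gradient of f: grad f(x) = Q x + c = (6, 12)
Constraint values g_i(x) = a_i^T x - b_i:
  g_1((2, -1)) = 0
  g_2((2, -1)) = -3
Stationarity residual: grad f(x) + sum_i lambda_i a_i = (3, 3)
  -> stationarity FAILS
Primal feasibility (all g_i <= 0): OK
Dual feasibility (all lambda_i >= 0): OK
Complementary slackness (lambda_i * g_i(x) = 0 for all i): OK

Verdict: the first failing condition is stationarity -> stat.

stat


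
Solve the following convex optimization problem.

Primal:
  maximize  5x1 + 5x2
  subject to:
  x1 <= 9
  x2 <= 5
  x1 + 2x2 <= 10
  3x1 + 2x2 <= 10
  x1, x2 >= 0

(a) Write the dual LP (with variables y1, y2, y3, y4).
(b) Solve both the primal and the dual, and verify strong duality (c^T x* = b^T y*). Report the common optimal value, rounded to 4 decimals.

The standard primal-dual pair for 'max c^T x s.t. A x <= b, x >= 0' is:
  Dual:  min b^T y  s.t.  A^T y >= c,  y >= 0.

So the dual LP is:
  minimize  9y1 + 5y2 + 10y3 + 10y4
  subject to:
    y1 + y3 + 3y4 >= 5
    y2 + 2y3 + 2y4 >= 5
    y1, y2, y3, y4 >= 0

Solving the primal: x* = (0, 5).
  primal value c^T x* = 25.
Solving the dual: y* = (0, 1.6667, 0, 1.6667).
  dual value b^T y* = 25.
Strong duality: c^T x* = b^T y*. Confirmed.

25


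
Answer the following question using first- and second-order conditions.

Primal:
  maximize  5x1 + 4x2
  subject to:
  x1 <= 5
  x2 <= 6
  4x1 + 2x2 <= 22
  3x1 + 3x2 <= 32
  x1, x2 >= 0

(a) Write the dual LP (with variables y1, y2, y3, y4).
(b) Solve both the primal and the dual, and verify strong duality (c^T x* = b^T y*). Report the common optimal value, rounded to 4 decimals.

The standard primal-dual pair for 'max c^T x s.t. A x <= b, x >= 0' is:
  Dual:  min b^T y  s.t.  A^T y >= c,  y >= 0.

So the dual LP is:
  minimize  5y1 + 6y2 + 22y3 + 32y4
  subject to:
    y1 + 4y3 + 3y4 >= 5
    y2 + 2y3 + 3y4 >= 4
    y1, y2, y3, y4 >= 0

Solving the primal: x* = (2.5, 6).
  primal value c^T x* = 36.5.
Solving the dual: y* = (0, 1.5, 1.25, 0).
  dual value b^T y* = 36.5.
Strong duality: c^T x* = b^T y*. Confirmed.

36.5


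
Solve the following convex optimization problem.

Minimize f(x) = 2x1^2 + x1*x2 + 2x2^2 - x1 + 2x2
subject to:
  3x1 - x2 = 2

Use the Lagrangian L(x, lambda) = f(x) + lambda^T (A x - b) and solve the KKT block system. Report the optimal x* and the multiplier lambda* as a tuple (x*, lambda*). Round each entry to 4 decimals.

Form the Lagrangian:
  L(x, lambda) = (1/2) x^T Q x + c^T x + lambda^T (A x - b)
Stationarity (grad_x L = 0): Q x + c + A^T lambda = 0.
Primal feasibility: A x = b.

This gives the KKT block system:
  [ Q   A^T ] [ x     ]   [-c ]
  [ A    0  ] [ lambda ] = [ b ]

Solving the linear system:
  x*      = (0.4565, -0.6304)
  lambda* = (-0.0652)
  f(x*)   = -0.7935

x* = (0.4565, -0.6304), lambda* = (-0.0652)


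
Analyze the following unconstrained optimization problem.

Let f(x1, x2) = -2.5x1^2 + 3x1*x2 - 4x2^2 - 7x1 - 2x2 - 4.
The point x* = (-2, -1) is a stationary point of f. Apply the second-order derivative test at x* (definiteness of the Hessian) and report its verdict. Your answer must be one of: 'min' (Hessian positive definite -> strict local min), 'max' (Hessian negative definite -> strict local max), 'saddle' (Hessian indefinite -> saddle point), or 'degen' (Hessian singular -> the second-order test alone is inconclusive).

Compute the Hessian H = grad^2 f:
  H = [[-5, 3], [3, -8]]
Verify stationarity: grad f(x*) = H x* + g = (0, 0).
Eigenvalues of H: -9.8541, -3.1459.
Both eigenvalues < 0, so H is negative definite -> x* is a strict local max.

max


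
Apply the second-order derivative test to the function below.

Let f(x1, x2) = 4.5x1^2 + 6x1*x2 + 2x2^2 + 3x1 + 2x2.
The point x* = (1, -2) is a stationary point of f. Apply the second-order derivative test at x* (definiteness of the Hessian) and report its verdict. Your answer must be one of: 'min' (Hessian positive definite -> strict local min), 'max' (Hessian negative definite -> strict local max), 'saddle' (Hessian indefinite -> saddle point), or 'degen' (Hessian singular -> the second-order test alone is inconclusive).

Compute the Hessian H = grad^2 f:
  H = [[9, 6], [6, 4]]
Verify stationarity: grad f(x*) = H x* + g = (0, 0).
Eigenvalues of H: 0, 13.
H has a zero eigenvalue (singular; positive semidefinite but not definite), so H is neither positive definite, negative definite, nor indefinite. The second-order test alone is inconclusive -> degen.
(Indeed, f is constant along the null direction of H through x*, so x* is not a strict local extremum.)

degen


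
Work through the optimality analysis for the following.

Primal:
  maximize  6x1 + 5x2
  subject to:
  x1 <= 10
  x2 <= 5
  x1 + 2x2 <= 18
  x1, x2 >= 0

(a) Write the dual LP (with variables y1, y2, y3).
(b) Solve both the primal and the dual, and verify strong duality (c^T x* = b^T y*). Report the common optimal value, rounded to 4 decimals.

The standard primal-dual pair for 'max c^T x s.t. A x <= b, x >= 0' is:
  Dual:  min b^T y  s.t.  A^T y >= c,  y >= 0.

So the dual LP is:
  minimize  10y1 + 5y2 + 18y3
  subject to:
    y1 + y3 >= 6
    y2 + 2y3 >= 5
    y1, y2, y3 >= 0

Solving the primal: x* = (10, 4).
  primal value c^T x* = 80.
Solving the dual: y* = (3.5, 0, 2.5).
  dual value b^T y* = 80.
Strong duality: c^T x* = b^T y*. Confirmed.

80


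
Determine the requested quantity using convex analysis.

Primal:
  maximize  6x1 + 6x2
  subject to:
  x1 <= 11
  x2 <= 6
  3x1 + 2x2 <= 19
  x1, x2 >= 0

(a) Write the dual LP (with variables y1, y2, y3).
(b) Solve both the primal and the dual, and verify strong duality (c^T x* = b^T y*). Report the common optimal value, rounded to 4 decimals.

The standard primal-dual pair for 'max c^T x s.t. A x <= b, x >= 0' is:
  Dual:  min b^T y  s.t.  A^T y >= c,  y >= 0.

So the dual LP is:
  minimize  11y1 + 6y2 + 19y3
  subject to:
    y1 + 3y3 >= 6
    y2 + 2y3 >= 6
    y1, y2, y3 >= 0

Solving the primal: x* = (2.3333, 6).
  primal value c^T x* = 50.
Solving the dual: y* = (0, 2, 2).
  dual value b^T y* = 50.
Strong duality: c^T x* = b^T y*. Confirmed.

50


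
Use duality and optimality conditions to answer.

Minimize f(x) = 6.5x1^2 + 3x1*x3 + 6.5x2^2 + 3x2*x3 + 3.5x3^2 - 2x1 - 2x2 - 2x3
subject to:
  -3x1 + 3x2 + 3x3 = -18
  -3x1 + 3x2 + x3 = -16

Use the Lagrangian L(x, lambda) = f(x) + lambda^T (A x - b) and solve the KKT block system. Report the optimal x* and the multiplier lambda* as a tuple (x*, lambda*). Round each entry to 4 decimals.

Form the Lagrangian:
  L(x, lambda) = (1/2) x^T Q x + c^T x + lambda^T (A x - b)
Stationarity (grad_x L = 0): Q x + c + A^T lambda = 0.
Primal feasibility: A x = b.

This gives the KKT block system:
  [ Q   A^T ] [ x     ]   [-c ]
  [ A    0  ] [ lambda ] = [ b ]

Solving the linear system:
  x*      = (2.8846, -2.1154, -1)
  lambda* = (-2.0705, 12.9038)
  f(x*)   = 84.8269

x* = (2.8846, -2.1154, -1), lambda* = (-2.0705, 12.9038)


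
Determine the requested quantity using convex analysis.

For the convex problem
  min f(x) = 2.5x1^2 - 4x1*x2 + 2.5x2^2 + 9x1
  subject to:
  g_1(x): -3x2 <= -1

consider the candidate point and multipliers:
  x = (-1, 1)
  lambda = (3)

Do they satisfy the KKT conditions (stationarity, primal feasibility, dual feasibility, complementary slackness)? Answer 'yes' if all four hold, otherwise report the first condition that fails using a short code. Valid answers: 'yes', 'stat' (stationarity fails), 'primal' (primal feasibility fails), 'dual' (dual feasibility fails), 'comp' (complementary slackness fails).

Gradient of f: grad f(x) = Q x + c = (0, 9)
Constraint values g_i(x) = a_i^T x - b_i:
  g_1((-1, 1)) = -2
Stationarity residual: grad f(x) + sum_i lambda_i a_i = (0, 0)
  -> stationarity OK
Primal feasibility (all g_i <= 0): OK
Dual feasibility (all lambda_i >= 0): OK
Complementary slackness (lambda_i * g_i(x) = 0 for all i): FAILS

Verdict: the first failing condition is complementary_slackness -> comp.

comp


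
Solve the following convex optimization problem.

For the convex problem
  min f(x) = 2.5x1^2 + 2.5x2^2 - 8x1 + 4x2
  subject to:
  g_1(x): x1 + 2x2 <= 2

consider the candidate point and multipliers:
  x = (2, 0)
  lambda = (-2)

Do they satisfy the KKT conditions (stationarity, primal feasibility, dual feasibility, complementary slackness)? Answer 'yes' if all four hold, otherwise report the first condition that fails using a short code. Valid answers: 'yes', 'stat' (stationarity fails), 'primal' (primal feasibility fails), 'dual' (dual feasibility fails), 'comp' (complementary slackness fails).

Gradient of f: grad f(x) = Q x + c = (2, 4)
Constraint values g_i(x) = a_i^T x - b_i:
  g_1((2, 0)) = 0
Stationarity residual: grad f(x) + sum_i lambda_i a_i = (0, 0)
  -> stationarity OK
Primal feasibility (all g_i <= 0): OK
Dual feasibility (all lambda_i >= 0): FAILS
Complementary slackness (lambda_i * g_i(x) = 0 for all i): OK

Verdict: the first failing condition is dual_feasibility -> dual.

dual


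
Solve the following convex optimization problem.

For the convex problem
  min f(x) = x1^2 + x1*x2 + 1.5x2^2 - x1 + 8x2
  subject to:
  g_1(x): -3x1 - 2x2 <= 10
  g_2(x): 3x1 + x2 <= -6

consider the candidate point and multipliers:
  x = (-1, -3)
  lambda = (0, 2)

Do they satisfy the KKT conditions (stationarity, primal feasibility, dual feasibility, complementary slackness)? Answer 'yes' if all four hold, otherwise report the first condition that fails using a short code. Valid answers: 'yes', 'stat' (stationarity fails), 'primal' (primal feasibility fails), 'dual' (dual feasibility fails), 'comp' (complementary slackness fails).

Gradient of f: grad f(x) = Q x + c = (-6, -2)
Constraint values g_i(x) = a_i^T x - b_i:
  g_1((-1, -3)) = -1
  g_2((-1, -3)) = 0
Stationarity residual: grad f(x) + sum_i lambda_i a_i = (0, 0)
  -> stationarity OK
Primal feasibility (all g_i <= 0): OK
Dual feasibility (all lambda_i >= 0): OK
Complementary slackness (lambda_i * g_i(x) = 0 for all i): OK

Verdict: yes, KKT holds.

yes


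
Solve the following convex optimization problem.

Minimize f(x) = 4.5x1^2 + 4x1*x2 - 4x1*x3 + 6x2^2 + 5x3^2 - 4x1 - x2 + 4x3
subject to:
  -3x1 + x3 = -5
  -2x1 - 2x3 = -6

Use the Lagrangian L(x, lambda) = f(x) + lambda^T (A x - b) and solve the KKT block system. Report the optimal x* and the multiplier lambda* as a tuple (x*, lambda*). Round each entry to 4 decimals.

Form the Lagrangian:
  L(x, lambda) = (1/2) x^T Q x + c^T x + lambda^T (A x - b)
Stationarity (grad_x L = 0): Q x + c + A^T lambda = 0.
Primal feasibility: A x = b.

This gives the KKT block system:
  [ Q   A^T ] [ x     ]   [-c ]
  [ A    0  ] [ lambda ] = [ b ]

Solving the linear system:
  x*      = (2, -0.5833, 1)
  lambda* = (0.4167, 3.2083)
  f(x*)   = 8.9583

x* = (2, -0.5833, 1), lambda* = (0.4167, 3.2083)


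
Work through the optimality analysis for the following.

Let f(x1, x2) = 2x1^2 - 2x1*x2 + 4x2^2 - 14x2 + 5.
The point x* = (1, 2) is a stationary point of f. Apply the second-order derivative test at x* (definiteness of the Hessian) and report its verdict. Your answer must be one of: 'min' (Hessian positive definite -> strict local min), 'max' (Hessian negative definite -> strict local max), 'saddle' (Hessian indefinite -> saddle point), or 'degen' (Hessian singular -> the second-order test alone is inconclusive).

Compute the Hessian H = grad^2 f:
  H = [[4, -2], [-2, 8]]
Verify stationarity: grad f(x*) = H x* + g = (0, 0).
Eigenvalues of H: 3.1716, 8.8284.
Both eigenvalues > 0, so H is positive definite -> x* is a strict local min.

min


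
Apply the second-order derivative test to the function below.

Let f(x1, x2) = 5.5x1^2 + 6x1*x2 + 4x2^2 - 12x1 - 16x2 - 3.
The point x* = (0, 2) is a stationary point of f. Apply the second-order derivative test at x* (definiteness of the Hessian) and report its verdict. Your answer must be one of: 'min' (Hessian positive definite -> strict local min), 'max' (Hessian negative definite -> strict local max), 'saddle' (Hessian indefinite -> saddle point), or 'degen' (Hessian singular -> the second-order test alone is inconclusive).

Compute the Hessian H = grad^2 f:
  H = [[11, 6], [6, 8]]
Verify stationarity: grad f(x*) = H x* + g = (0, 0).
Eigenvalues of H: 3.3153, 15.6847.
Both eigenvalues > 0, so H is positive definite -> x* is a strict local min.

min


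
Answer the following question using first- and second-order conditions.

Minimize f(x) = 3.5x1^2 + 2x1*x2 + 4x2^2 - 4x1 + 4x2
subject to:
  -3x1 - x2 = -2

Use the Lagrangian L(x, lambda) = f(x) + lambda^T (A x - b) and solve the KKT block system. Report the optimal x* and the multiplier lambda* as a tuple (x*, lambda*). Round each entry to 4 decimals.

Form the Lagrangian:
  L(x, lambda) = (1/2) x^T Q x + c^T x + lambda^T (A x - b)
Stationarity (grad_x L = 0): Q x + c + A^T lambda = 0.
Primal feasibility: A x = b.

This gives the KKT block system:
  [ Q   A^T ] [ x     ]   [-c ]
  [ A    0  ] [ lambda ] = [ b ]

Solving the linear system:
  x*      = (0.8955, -0.6866)
  lambda* = (0.2985)
  f(x*)   = -2.8657

x* = (0.8955, -0.6866), lambda* = (0.2985)


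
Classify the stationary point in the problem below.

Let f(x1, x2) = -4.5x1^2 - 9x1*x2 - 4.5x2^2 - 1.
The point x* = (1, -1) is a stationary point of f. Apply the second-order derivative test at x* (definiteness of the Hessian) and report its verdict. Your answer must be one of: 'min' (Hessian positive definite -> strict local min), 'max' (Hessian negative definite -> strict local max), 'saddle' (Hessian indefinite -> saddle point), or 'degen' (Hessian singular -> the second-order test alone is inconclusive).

Compute the Hessian H = grad^2 f:
  H = [[-9, -9], [-9, -9]]
Verify stationarity: grad f(x*) = H x* + g = (0, 0).
Eigenvalues of H: -18, 0.
H has a zero eigenvalue (singular; negative semidefinite but not definite), so H is neither positive definite, negative definite, nor indefinite. The second-order test alone is inconclusive -> degen.
(Indeed, f is constant along the null direction of H through x*, so x* is not a strict local extremum.)

degen


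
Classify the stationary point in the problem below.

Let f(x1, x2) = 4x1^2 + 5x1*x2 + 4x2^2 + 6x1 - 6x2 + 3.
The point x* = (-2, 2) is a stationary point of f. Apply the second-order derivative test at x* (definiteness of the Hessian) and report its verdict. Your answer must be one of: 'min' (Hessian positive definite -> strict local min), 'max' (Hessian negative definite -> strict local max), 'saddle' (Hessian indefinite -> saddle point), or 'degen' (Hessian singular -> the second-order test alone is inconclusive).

Compute the Hessian H = grad^2 f:
  H = [[8, 5], [5, 8]]
Verify stationarity: grad f(x*) = H x* + g = (0, 0).
Eigenvalues of H: 3, 13.
Both eigenvalues > 0, so H is positive definite -> x* is a strict local min.

min


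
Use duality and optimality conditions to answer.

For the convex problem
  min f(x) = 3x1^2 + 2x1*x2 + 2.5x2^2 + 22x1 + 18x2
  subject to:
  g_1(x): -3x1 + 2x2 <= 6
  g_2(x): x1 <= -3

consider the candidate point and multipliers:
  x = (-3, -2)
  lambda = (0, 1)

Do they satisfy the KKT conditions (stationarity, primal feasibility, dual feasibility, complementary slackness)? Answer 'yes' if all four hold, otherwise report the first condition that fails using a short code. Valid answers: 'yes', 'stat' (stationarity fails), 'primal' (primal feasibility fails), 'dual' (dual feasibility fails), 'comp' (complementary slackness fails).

Gradient of f: grad f(x) = Q x + c = (0, 2)
Constraint values g_i(x) = a_i^T x - b_i:
  g_1((-3, -2)) = -1
  g_2((-3, -2)) = 0
Stationarity residual: grad f(x) + sum_i lambda_i a_i = (1, 2)
  -> stationarity FAILS
Primal feasibility (all g_i <= 0): OK
Dual feasibility (all lambda_i >= 0): OK
Complementary slackness (lambda_i * g_i(x) = 0 for all i): OK

Verdict: the first failing condition is stationarity -> stat.

stat


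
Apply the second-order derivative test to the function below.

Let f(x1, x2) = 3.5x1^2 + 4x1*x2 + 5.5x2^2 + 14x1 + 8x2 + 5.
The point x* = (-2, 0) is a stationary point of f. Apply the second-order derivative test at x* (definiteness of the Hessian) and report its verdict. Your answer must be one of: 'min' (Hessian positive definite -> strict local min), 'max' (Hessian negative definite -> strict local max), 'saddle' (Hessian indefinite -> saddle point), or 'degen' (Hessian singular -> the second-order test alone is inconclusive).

Compute the Hessian H = grad^2 f:
  H = [[7, 4], [4, 11]]
Verify stationarity: grad f(x*) = H x* + g = (0, 0).
Eigenvalues of H: 4.5279, 13.4721.
Both eigenvalues > 0, so H is positive definite -> x* is a strict local min.

min


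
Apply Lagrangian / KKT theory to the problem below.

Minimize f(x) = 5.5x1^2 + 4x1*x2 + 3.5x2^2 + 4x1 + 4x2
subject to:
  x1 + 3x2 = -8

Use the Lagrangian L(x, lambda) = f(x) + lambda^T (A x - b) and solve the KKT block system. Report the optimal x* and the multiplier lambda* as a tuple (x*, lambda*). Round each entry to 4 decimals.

Form the Lagrangian:
  L(x, lambda) = (1/2) x^T Q x + c^T x + lambda^T (A x - b)
Stationarity (grad_x L = 0): Q x + c + A^T lambda = 0.
Primal feasibility: A x = b.

This gives the KKT block system:
  [ Q   A^T ] [ x     ]   [-c ]
  [ A    0  ] [ lambda ] = [ b ]

Solving the linear system:
  x*      = (0.1951, -2.7317)
  lambda* = (4.7805)
  f(x*)   = 14.0488

x* = (0.1951, -2.7317), lambda* = (4.7805)


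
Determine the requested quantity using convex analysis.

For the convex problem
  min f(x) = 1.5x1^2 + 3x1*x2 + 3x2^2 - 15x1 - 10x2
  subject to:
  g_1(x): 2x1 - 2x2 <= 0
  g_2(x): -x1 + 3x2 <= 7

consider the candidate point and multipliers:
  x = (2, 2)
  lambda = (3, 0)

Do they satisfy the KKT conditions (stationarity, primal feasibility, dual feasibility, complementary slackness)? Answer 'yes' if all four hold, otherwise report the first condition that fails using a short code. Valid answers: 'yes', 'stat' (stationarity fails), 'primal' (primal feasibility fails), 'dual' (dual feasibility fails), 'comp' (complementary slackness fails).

Gradient of f: grad f(x) = Q x + c = (-3, 8)
Constraint values g_i(x) = a_i^T x - b_i:
  g_1((2, 2)) = 0
  g_2((2, 2)) = -3
Stationarity residual: grad f(x) + sum_i lambda_i a_i = (3, 2)
  -> stationarity FAILS
Primal feasibility (all g_i <= 0): OK
Dual feasibility (all lambda_i >= 0): OK
Complementary slackness (lambda_i * g_i(x) = 0 for all i): OK

Verdict: the first failing condition is stationarity -> stat.

stat


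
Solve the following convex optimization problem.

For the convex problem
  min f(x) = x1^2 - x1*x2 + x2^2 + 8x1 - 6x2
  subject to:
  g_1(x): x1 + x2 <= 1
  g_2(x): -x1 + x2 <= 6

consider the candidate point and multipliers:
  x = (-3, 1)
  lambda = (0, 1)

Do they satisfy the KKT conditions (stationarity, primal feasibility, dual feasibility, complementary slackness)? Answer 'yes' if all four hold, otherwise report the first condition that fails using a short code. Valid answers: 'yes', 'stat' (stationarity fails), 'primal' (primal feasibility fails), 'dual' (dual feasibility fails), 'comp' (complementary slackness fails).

Gradient of f: grad f(x) = Q x + c = (1, -1)
Constraint values g_i(x) = a_i^T x - b_i:
  g_1((-3, 1)) = -3
  g_2((-3, 1)) = -2
Stationarity residual: grad f(x) + sum_i lambda_i a_i = (0, 0)
  -> stationarity OK
Primal feasibility (all g_i <= 0): OK
Dual feasibility (all lambda_i >= 0): OK
Complementary slackness (lambda_i * g_i(x) = 0 for all i): FAILS

Verdict: the first failing condition is complementary_slackness -> comp.

comp


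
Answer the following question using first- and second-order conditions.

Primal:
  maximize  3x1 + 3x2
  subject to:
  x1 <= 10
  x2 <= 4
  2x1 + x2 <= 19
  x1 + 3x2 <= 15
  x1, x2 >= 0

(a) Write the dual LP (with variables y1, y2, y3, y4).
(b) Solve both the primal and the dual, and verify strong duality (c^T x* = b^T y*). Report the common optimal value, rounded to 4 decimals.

The standard primal-dual pair for 'max c^T x s.t. A x <= b, x >= 0' is:
  Dual:  min b^T y  s.t.  A^T y >= c,  y >= 0.

So the dual LP is:
  minimize  10y1 + 4y2 + 19y3 + 15y4
  subject to:
    y1 + 2y3 + y4 >= 3
    y2 + y3 + 3y4 >= 3
    y1, y2, y3, y4 >= 0

Solving the primal: x* = (8.4, 2.2).
  primal value c^T x* = 31.8.
Solving the dual: y* = (0, 0, 1.2, 0.6).
  dual value b^T y* = 31.8.
Strong duality: c^T x* = b^T y*. Confirmed.

31.8


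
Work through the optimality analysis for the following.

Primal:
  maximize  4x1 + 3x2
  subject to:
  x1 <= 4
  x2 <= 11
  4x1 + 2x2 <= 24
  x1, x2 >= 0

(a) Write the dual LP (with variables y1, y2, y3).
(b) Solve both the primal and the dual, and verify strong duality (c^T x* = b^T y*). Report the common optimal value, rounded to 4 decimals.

The standard primal-dual pair for 'max c^T x s.t. A x <= b, x >= 0' is:
  Dual:  min b^T y  s.t.  A^T y >= c,  y >= 0.

So the dual LP is:
  minimize  4y1 + 11y2 + 24y3
  subject to:
    y1 + 4y3 >= 4
    y2 + 2y3 >= 3
    y1, y2, y3 >= 0

Solving the primal: x* = (0.5, 11).
  primal value c^T x* = 35.
Solving the dual: y* = (0, 1, 1).
  dual value b^T y* = 35.
Strong duality: c^T x* = b^T y*. Confirmed.

35


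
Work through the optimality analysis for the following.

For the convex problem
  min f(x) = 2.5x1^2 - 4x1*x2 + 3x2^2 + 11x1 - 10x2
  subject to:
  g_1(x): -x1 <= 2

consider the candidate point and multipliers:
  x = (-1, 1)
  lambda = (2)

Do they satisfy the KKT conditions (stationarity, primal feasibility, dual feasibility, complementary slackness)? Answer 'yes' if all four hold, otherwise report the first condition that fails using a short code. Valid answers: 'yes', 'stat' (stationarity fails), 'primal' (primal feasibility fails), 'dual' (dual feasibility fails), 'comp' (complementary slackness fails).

Gradient of f: grad f(x) = Q x + c = (2, 0)
Constraint values g_i(x) = a_i^T x - b_i:
  g_1((-1, 1)) = -1
Stationarity residual: grad f(x) + sum_i lambda_i a_i = (0, 0)
  -> stationarity OK
Primal feasibility (all g_i <= 0): OK
Dual feasibility (all lambda_i >= 0): OK
Complementary slackness (lambda_i * g_i(x) = 0 for all i): FAILS

Verdict: the first failing condition is complementary_slackness -> comp.

comp


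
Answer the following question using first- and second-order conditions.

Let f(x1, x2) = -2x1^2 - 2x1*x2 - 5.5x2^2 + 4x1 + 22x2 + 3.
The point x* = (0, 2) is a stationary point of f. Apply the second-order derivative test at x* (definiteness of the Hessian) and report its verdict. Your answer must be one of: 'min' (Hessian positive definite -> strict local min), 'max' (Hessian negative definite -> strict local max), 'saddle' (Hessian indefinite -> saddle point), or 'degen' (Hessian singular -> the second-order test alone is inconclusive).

Compute the Hessian H = grad^2 f:
  H = [[-4, -2], [-2, -11]]
Verify stationarity: grad f(x*) = H x* + g = (0, 0).
Eigenvalues of H: -11.5311, -3.4689.
Both eigenvalues < 0, so H is negative definite -> x* is a strict local max.

max


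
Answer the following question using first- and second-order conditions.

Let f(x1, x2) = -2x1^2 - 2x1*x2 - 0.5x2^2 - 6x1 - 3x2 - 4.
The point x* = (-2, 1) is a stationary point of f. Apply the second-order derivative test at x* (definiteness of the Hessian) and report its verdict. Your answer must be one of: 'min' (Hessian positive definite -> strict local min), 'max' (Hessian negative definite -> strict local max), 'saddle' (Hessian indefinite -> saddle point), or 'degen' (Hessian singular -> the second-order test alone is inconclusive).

Compute the Hessian H = grad^2 f:
  H = [[-4, -2], [-2, -1]]
Verify stationarity: grad f(x*) = H x* + g = (0, 0).
Eigenvalues of H: -5, 0.
H has a zero eigenvalue (singular; negative semidefinite but not definite), so H is neither positive definite, negative definite, nor indefinite. The second-order test alone is inconclusive -> degen.
(Indeed, f is constant along the null direction of H through x*, so x* is not a strict local extremum.)

degen


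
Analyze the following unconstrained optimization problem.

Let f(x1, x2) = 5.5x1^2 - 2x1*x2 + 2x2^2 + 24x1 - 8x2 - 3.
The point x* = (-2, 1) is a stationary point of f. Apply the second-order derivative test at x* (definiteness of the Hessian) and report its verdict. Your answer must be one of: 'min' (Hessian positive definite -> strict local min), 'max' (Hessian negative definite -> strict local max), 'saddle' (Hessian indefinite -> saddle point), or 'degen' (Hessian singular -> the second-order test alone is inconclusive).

Compute the Hessian H = grad^2 f:
  H = [[11, -2], [-2, 4]]
Verify stationarity: grad f(x*) = H x* + g = (0, 0).
Eigenvalues of H: 3.4689, 11.5311.
Both eigenvalues > 0, so H is positive definite -> x* is a strict local min.

min


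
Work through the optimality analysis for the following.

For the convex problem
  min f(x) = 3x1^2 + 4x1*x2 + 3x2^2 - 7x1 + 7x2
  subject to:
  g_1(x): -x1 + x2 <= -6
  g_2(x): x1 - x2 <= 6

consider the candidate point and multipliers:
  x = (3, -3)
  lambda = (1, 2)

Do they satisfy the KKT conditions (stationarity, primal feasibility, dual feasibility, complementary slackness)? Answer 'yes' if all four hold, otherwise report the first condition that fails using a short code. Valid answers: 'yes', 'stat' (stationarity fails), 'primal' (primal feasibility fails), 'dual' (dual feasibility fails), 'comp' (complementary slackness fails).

Gradient of f: grad f(x) = Q x + c = (-1, 1)
Constraint values g_i(x) = a_i^T x - b_i:
  g_1((3, -3)) = 0
  g_2((3, -3)) = 0
Stationarity residual: grad f(x) + sum_i lambda_i a_i = (0, 0)
  -> stationarity OK
Primal feasibility (all g_i <= 0): OK
Dual feasibility (all lambda_i >= 0): OK
Complementary slackness (lambda_i * g_i(x) = 0 for all i): OK

Verdict: yes, KKT holds.

yes


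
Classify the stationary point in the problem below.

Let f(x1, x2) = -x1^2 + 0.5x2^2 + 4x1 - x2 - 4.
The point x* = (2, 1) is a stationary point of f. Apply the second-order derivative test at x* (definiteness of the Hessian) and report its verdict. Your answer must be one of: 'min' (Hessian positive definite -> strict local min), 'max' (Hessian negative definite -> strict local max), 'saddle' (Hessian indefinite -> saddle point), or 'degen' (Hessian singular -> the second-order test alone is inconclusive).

Compute the Hessian H = grad^2 f:
  H = [[-2, 0], [0, 1]]
Verify stationarity: grad f(x*) = H x* + g = (0, 0).
Eigenvalues of H: -2, 1.
Eigenvalues have mixed signs, so H is indefinite -> x* is a saddle point.

saddle


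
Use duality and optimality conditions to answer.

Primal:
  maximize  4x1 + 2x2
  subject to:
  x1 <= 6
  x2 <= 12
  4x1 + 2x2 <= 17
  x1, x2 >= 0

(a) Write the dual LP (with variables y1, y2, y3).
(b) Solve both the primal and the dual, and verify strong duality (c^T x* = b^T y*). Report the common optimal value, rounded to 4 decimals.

The standard primal-dual pair for 'max c^T x s.t. A x <= b, x >= 0' is:
  Dual:  min b^T y  s.t.  A^T y >= c,  y >= 0.

So the dual LP is:
  minimize  6y1 + 12y2 + 17y3
  subject to:
    y1 + 4y3 >= 4
    y2 + 2y3 >= 2
    y1, y2, y3 >= 0

Solving the primal: x* = (4.25, 0).
  primal value c^T x* = 17.
Solving the dual: y* = (0, 0, 1).
  dual value b^T y* = 17.
Strong duality: c^T x* = b^T y*. Confirmed.

17


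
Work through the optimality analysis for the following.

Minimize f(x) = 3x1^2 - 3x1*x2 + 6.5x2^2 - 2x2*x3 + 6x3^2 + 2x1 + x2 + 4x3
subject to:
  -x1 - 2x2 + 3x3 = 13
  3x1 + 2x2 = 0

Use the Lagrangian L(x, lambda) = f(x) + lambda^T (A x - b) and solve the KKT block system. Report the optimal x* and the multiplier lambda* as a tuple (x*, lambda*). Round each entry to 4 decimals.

Form the Lagrangian:
  L(x, lambda) = (1/2) x^T Q x + c^T x + lambda^T (A x - b)
Stationarity (grad_x L = 0): Q x + c + A^T lambda = 0.
Primal feasibility: A x = b.

This gives the KKT block system:
  [ Q   A^T ] [ x     ]   [-c ]
  [ A    0  ] [ lambda ] = [ b ]

Solving the linear system:
  x*      = (0.5229, -0.7843, 3.9848)
  lambda* = (-17.7952, -8.4284)
  f(x*)   = 123.7693

x* = (0.5229, -0.7843, 3.9848), lambda* = (-17.7952, -8.4284)


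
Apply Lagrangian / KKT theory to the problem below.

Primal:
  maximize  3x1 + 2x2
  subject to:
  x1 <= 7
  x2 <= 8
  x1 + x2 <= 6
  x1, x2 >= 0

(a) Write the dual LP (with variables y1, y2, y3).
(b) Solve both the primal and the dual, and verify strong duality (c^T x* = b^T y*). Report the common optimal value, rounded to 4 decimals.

The standard primal-dual pair for 'max c^T x s.t. A x <= b, x >= 0' is:
  Dual:  min b^T y  s.t.  A^T y >= c,  y >= 0.

So the dual LP is:
  minimize  7y1 + 8y2 + 6y3
  subject to:
    y1 + y3 >= 3
    y2 + y3 >= 2
    y1, y2, y3 >= 0

Solving the primal: x* = (6, 0).
  primal value c^T x* = 18.
Solving the dual: y* = (0, 0, 3).
  dual value b^T y* = 18.
Strong duality: c^T x* = b^T y*. Confirmed.

18


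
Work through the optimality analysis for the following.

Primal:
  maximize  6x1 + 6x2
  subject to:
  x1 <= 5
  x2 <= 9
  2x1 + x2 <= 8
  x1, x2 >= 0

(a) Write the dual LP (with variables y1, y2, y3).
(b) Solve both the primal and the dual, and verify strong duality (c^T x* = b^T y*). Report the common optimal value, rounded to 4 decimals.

The standard primal-dual pair for 'max c^T x s.t. A x <= b, x >= 0' is:
  Dual:  min b^T y  s.t.  A^T y >= c,  y >= 0.

So the dual LP is:
  minimize  5y1 + 9y2 + 8y3
  subject to:
    y1 + 2y3 >= 6
    y2 + y3 >= 6
    y1, y2, y3 >= 0

Solving the primal: x* = (0, 8).
  primal value c^T x* = 48.
Solving the dual: y* = (0, 0, 6).
  dual value b^T y* = 48.
Strong duality: c^T x* = b^T y*. Confirmed.

48


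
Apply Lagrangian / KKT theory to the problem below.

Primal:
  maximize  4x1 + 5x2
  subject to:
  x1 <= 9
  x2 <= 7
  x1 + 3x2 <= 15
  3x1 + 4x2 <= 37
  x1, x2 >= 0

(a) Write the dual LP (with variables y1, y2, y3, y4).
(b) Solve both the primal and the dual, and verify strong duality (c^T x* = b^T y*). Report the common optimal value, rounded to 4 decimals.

The standard primal-dual pair for 'max c^T x s.t. A x <= b, x >= 0' is:
  Dual:  min b^T y  s.t.  A^T y >= c,  y >= 0.

So the dual LP is:
  minimize  9y1 + 7y2 + 15y3 + 37y4
  subject to:
    y1 + y3 + 3y4 >= 4
    y2 + 3y3 + 4y4 >= 5
    y1, y2, y3, y4 >= 0

Solving the primal: x* = (9, 2).
  primal value c^T x* = 46.
Solving the dual: y* = (2.3333, 0, 1.6667, 0).
  dual value b^T y* = 46.
Strong duality: c^T x* = b^T y*. Confirmed.

46


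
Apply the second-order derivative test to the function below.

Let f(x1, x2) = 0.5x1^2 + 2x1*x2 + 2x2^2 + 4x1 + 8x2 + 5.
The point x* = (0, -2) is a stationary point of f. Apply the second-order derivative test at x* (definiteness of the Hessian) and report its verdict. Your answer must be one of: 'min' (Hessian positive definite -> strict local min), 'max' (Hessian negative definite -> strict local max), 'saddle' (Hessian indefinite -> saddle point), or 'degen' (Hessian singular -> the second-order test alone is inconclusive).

Compute the Hessian H = grad^2 f:
  H = [[1, 2], [2, 4]]
Verify stationarity: grad f(x*) = H x* + g = (0, 0).
Eigenvalues of H: 0, 5.
H has a zero eigenvalue (singular; positive semidefinite but not definite), so H is neither positive definite, negative definite, nor indefinite. The second-order test alone is inconclusive -> degen.
(Indeed, f is constant along the null direction of H through x*, so x* is not a strict local extremum.)

degen


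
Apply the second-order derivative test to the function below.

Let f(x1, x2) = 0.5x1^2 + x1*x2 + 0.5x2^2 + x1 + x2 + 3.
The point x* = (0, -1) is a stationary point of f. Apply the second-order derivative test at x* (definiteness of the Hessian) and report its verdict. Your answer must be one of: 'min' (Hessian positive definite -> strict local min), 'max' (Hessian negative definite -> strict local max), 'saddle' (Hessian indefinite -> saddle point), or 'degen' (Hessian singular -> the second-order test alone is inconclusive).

Compute the Hessian H = grad^2 f:
  H = [[1, 1], [1, 1]]
Verify stationarity: grad f(x*) = H x* + g = (0, 0).
Eigenvalues of H: 0, 2.
H has a zero eigenvalue (singular; positive semidefinite but not definite), so H is neither positive definite, negative definite, nor indefinite. The second-order test alone is inconclusive -> degen.
(Indeed, f is constant along the null direction of H through x*, so x* is not a strict local extremum.)

degen


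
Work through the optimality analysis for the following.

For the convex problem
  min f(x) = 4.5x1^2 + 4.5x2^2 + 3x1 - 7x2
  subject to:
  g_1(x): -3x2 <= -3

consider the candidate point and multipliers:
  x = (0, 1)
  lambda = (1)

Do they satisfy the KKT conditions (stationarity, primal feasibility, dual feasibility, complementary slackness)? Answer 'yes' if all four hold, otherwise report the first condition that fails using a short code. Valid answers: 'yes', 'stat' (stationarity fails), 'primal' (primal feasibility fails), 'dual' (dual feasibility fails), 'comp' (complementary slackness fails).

Gradient of f: grad f(x) = Q x + c = (3, 2)
Constraint values g_i(x) = a_i^T x - b_i:
  g_1((0, 1)) = 0
Stationarity residual: grad f(x) + sum_i lambda_i a_i = (3, -1)
  -> stationarity FAILS
Primal feasibility (all g_i <= 0): OK
Dual feasibility (all lambda_i >= 0): OK
Complementary slackness (lambda_i * g_i(x) = 0 for all i): OK

Verdict: the first failing condition is stationarity -> stat.

stat


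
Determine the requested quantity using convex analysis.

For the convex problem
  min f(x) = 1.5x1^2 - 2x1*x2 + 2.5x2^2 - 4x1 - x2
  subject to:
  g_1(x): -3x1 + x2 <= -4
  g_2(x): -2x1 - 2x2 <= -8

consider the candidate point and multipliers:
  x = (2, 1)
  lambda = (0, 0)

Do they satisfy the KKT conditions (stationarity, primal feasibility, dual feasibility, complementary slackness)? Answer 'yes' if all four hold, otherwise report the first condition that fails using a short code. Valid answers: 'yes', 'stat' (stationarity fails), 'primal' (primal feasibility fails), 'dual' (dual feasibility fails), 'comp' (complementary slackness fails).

Gradient of f: grad f(x) = Q x + c = (0, 0)
Constraint values g_i(x) = a_i^T x - b_i:
  g_1((2, 1)) = -1
  g_2((2, 1)) = 2
Stationarity residual: grad f(x) + sum_i lambda_i a_i = (0, 0)
  -> stationarity OK
Primal feasibility (all g_i <= 0): FAILS
Dual feasibility (all lambda_i >= 0): OK
Complementary slackness (lambda_i * g_i(x) = 0 for all i): OK

Verdict: the first failing condition is primal_feasibility -> primal.

primal


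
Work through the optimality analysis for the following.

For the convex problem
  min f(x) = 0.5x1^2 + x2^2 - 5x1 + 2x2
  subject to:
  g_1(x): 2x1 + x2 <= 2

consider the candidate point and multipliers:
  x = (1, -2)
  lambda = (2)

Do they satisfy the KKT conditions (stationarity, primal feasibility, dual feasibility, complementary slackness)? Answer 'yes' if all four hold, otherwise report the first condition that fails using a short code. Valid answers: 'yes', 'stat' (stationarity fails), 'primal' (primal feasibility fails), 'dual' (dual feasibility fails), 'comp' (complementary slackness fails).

Gradient of f: grad f(x) = Q x + c = (-4, -2)
Constraint values g_i(x) = a_i^T x - b_i:
  g_1((1, -2)) = -2
Stationarity residual: grad f(x) + sum_i lambda_i a_i = (0, 0)
  -> stationarity OK
Primal feasibility (all g_i <= 0): OK
Dual feasibility (all lambda_i >= 0): OK
Complementary slackness (lambda_i * g_i(x) = 0 for all i): FAILS

Verdict: the first failing condition is complementary_slackness -> comp.

comp


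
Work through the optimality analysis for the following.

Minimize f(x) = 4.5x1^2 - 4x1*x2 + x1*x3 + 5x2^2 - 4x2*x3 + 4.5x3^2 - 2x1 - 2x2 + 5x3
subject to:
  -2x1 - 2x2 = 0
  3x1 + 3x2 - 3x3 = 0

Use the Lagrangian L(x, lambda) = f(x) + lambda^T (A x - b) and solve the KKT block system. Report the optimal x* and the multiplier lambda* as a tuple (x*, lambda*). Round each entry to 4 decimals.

Form the Lagrangian:
  L(x, lambda) = (1/2) x^T Q x + c^T x + lambda^T (A x - b)
Stationarity (grad_x L = 0): Q x + c + A^T lambda = 0.
Primal feasibility: A x = b.

This gives the KKT block system:
  [ Q   A^T ] [ x     ]   [-c ]
  [ A    0  ] [ lambda ] = [ b ]

Solving the linear system:
  x*      = (0, 0, 0)
  lambda* = (1.5, 1.6667)
  f(x*)   = 0

x* = (0, 0, 0), lambda* = (1.5, 1.6667)


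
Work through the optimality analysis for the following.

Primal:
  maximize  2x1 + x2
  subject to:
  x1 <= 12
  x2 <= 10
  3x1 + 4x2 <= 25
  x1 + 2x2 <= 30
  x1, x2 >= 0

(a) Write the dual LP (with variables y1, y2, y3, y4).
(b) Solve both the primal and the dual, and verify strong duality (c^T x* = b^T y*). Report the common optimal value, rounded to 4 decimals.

The standard primal-dual pair for 'max c^T x s.t. A x <= b, x >= 0' is:
  Dual:  min b^T y  s.t.  A^T y >= c,  y >= 0.

So the dual LP is:
  minimize  12y1 + 10y2 + 25y3 + 30y4
  subject to:
    y1 + 3y3 + y4 >= 2
    y2 + 4y3 + 2y4 >= 1
    y1, y2, y3, y4 >= 0

Solving the primal: x* = (8.3333, 0).
  primal value c^T x* = 16.6667.
Solving the dual: y* = (0, 0, 0.6667, 0).
  dual value b^T y* = 16.6667.
Strong duality: c^T x* = b^T y*. Confirmed.

16.6667


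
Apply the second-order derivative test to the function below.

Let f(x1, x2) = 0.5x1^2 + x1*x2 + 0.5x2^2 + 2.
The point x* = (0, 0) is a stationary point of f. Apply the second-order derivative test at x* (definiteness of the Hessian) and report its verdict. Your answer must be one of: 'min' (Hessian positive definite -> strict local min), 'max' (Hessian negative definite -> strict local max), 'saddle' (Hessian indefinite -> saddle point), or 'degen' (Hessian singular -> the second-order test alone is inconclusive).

Compute the Hessian H = grad^2 f:
  H = [[1, 1], [1, 1]]
Verify stationarity: grad f(x*) = H x* + g = (0, 0).
Eigenvalues of H: 0, 2.
H has a zero eigenvalue (singular; positive semidefinite but not definite), so H is neither positive definite, negative definite, nor indefinite. The second-order test alone is inconclusive -> degen.
(Indeed, f is constant along the null direction of H through x*, so x* is not a strict local extremum.)

degen


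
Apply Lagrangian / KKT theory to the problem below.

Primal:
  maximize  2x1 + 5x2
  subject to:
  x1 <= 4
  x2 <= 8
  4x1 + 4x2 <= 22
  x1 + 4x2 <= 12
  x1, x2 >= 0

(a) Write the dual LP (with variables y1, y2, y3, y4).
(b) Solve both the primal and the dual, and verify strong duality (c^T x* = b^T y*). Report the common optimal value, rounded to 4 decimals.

The standard primal-dual pair for 'max c^T x s.t. A x <= b, x >= 0' is:
  Dual:  min b^T y  s.t.  A^T y >= c,  y >= 0.

So the dual LP is:
  minimize  4y1 + 8y2 + 22y3 + 12y4
  subject to:
    y1 + 4y3 + y4 >= 2
    y2 + 4y3 + 4y4 >= 5
    y1, y2, y3, y4 >= 0

Solving the primal: x* = (3.3333, 2.1667).
  primal value c^T x* = 17.5.
Solving the dual: y* = (0, 0, 0.25, 1).
  dual value b^T y* = 17.5.
Strong duality: c^T x* = b^T y*. Confirmed.

17.5


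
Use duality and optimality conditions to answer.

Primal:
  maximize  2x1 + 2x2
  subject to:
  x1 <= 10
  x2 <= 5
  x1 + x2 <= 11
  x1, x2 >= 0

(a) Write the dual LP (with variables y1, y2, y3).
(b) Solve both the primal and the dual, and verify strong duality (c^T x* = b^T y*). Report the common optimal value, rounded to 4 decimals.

The standard primal-dual pair for 'max c^T x s.t. A x <= b, x >= 0' is:
  Dual:  min b^T y  s.t.  A^T y >= c,  y >= 0.

So the dual LP is:
  minimize  10y1 + 5y2 + 11y3
  subject to:
    y1 + y3 >= 2
    y2 + y3 >= 2
    y1, y2, y3 >= 0

Solving the primal: x* = (6, 5).
  primal value c^T x* = 22.
Solving the dual: y* = (0, 0, 2).
  dual value b^T y* = 22.
Strong duality: c^T x* = b^T y*. Confirmed.

22


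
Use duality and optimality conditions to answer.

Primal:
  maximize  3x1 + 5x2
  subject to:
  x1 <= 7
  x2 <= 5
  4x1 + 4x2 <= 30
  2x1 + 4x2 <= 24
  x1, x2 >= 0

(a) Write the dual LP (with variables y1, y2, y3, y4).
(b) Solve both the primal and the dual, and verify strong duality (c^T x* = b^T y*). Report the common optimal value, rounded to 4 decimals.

The standard primal-dual pair for 'max c^T x s.t. A x <= b, x >= 0' is:
  Dual:  min b^T y  s.t.  A^T y >= c,  y >= 0.

So the dual LP is:
  minimize  7y1 + 5y2 + 30y3 + 24y4
  subject to:
    y1 + 4y3 + 2y4 >= 3
    y2 + 4y3 + 4y4 >= 5
    y1, y2, y3, y4 >= 0

Solving the primal: x* = (3, 4.5).
  primal value c^T x* = 31.5.
Solving the dual: y* = (0, 0, 0.25, 1).
  dual value b^T y* = 31.5.
Strong duality: c^T x* = b^T y*. Confirmed.

31.5
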